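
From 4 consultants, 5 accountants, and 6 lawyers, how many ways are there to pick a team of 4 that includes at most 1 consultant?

Split by how many consultants are chosen (0 through 1).
Sum: C(4,0)·C(11,4) + C(4,1)·C(11,3) = 330 + 660 = 990.

990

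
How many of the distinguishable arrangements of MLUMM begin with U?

4

Fix U in the first position and arrange the remaining 4 letters.
Those 4 letters have M appearing 3 times, giving (4)!/(3!) = 4.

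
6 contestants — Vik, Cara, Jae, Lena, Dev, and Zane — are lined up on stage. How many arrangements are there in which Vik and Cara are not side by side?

There are 6! = 720 arrangements in all. If Vik and Cara are adjacent, merging them into one block gives 2·(5)! = 240 arrangements.
So 720 − 240 = 480 arrangements keep them apart.

480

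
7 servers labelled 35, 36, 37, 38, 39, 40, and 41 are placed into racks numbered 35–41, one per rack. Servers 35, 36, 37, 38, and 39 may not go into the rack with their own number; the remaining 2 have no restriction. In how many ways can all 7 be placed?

2428

Let Aᵢ (for 35 ≤ i ≤ 39) be the placements that put server i in its forbidden rack. Any j of these fix j positions, leaving (7−j)! ways to fill the rest, and there are C(5,j) ways to pick which j.
By inclusion–exclusion, the number of valid placements is Σ_{j=0}^{5} (−1)^j C(5,j)·(7−j)!.
Computing: 5040 − 3600 + 1200 − 240 + 30 − 2 = 2428.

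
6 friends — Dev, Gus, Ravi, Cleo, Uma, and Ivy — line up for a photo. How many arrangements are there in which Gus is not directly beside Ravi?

480

There are 6! = 720 arrangements in all. If Gus and Ravi are adjacent, merging them into one block gives 2·(5)! = 240 arrangements.
Complementary counting: 720 − 240 = 480.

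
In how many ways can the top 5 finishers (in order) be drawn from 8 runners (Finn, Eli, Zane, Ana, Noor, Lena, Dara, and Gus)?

There are 8 choices for 1st place, 7 for 2nd, and so on down to 4 for position 5.
That gives 8 × 7 × 6 × 5 × 4 = 6720.

6720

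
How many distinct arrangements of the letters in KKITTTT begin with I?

15

With the first slot taken by I, it remains to arrange the other 6 letters (KKTTTT).
Those 6 letters have K appearing twice and T appearing 4 times, giving (6)!/(4!·2!) = 15.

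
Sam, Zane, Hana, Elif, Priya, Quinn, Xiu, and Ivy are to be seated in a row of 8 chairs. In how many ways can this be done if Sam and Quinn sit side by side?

Glue Sam and Quinn into one block (2 internal orders), leaving 7 units to arrange in a row.
So the count is 2·(7)! = 10080.

10080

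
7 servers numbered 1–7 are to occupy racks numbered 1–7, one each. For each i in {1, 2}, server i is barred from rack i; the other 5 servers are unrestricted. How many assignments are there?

3720

Let Aᵢ (for i ∈ {1, 2}) be the placements that put server i in its forbidden rack. Any j of these fix j positions, leaving (7−j)! ways to fill the rest, and there are C(2,j) ways to pick which j.
By inclusion–exclusion, the number of valid placements is Σ_{j=0}^{2} (−1)^j C(2,j)·(7−j)!.
Computing: 5040 − 1440 + 120 = 3720.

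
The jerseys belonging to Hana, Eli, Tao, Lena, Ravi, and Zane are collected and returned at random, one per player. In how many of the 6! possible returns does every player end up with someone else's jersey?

265

Count assignments avoiding every fixed point. For any j of the 6 players fixed to their old jersey, the other 6−j can be arranged in (6−j)! ways.
By inclusion–exclusion this is Σ_{j=0}^{6} (−1)^j C(6,j)·(6−j)!.
Computing: 720 − 720 + 360 − 120 + 30 − 6 + 1 = 265.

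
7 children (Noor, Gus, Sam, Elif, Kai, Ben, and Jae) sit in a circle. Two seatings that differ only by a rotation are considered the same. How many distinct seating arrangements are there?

720

Fix one person's seat to break rotational symmetry; the remaining 6 people can be arranged in (6)! = 720 ways.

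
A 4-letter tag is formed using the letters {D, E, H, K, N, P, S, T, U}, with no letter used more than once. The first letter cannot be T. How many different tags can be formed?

The first letter has 9−1 = 8 choices (anything except T).
The remaining 3 letters are filled from the other 8 symbols without repetition: 8 × 7 × 6 = 336.
Total: 8 × 336 = 2688.

2688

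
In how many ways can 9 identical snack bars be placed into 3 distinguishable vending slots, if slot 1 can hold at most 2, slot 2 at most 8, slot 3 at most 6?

Ignoring the caps, the number of non-negative solutions to x_1+…+x_3 = 9 is C(11,2) = 55.
Subtract solutions that violate a single cap (substitute x_i' = x_i − (cap_i+1)): x_1 ≥ 3 gives C(8,2) = 28; x_2 ≥ 9 gives C(2,2) = 1; x_3 ≥ 7 gives C(4,2) = 6. Together 35.
No two caps can be exceeded simultaneously, so the pair terms are all 0.
By inclusion–exclusion the count is 55 − 35 + 0 = 20.

20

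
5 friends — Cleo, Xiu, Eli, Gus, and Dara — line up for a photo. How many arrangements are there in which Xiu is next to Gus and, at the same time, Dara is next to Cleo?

Treat {Xiu,Gus} as one block (2 orders) and {Dara,Cleo} as another (2 orders).
That leaves 3 units to arrange: 2 × 2 × 3! = 4 × 6 = 24.

24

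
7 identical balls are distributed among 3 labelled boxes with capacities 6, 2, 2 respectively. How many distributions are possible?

8

Without the upper bounds there are C(9,2) = 36 ways to split 7 among 3 boxes.
Subtract solutions that violate a single cap (substitute x_i' = x_i − (cap_i+1)): x_1 ≥ 7 gives C(2,2) = 1; x_2 ≥ 3 gives C(6,2) = 15; x_3 ≥ 3 gives C(6,2) = 15. Together 31.
Add back pairs where two caps are both exceeded: 0 + 0 + 3 = 3.
By inclusion–exclusion the count is 36 − 31 + 3 = 8.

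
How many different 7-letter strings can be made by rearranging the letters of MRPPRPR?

MRPPRPR has 7 letters with P appearing 3 times and R appearing 3 times.
So there are 7! / (3!·3!) = 140 distinguishable arrangements.

140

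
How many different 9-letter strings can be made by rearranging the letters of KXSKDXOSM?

The 9 letters of KXSKDXOSM have repeats: K appearing twice, S appearing twice, and X appearing twice.
Dividing 9! = 362880 by 2!·2!·2! = 8 for the repeated letters gives 45360.

45360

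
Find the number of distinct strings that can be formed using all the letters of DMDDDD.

6

Letter multiplicities in DMDDDD: D×5, M×1.
Dividing 6! = 720 by 5! = 120 for the repeated letters gives 6.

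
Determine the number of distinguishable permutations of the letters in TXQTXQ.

90

Letter multiplicities in TXQTXQ: Q×2, T×2, X×2.
So there are 6! / (2!·2!·2!) = 90 distinguishable arrangements.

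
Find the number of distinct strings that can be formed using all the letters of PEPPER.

60

The 6 letters of PEPPER have repeats: E appearing twice and P appearing 3 times.
The number of distinct arrangements is 6!/(3!·2!) = 720/12 = 60.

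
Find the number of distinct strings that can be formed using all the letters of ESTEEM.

120

Letter multiplicities in ESTEEM: E×3, M×1, S×1, T×1.
So there are 6! / (3!) = 120 distinguishable arrangements.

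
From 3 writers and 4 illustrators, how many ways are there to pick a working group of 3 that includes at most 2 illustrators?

Split by how many illustrators are chosen (0 through 2).
Sum: C(4,0)·C(3,3) + C(4,1)·C(3,2) + C(4,2)·C(3,1) = 1 + 12 + 18 = 31.

31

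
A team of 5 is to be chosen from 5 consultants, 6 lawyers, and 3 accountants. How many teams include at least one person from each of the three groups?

1365

Total 5-person selections from all 14: C(14,5) = 2002.
Selections missing a whole group: no consultants → C(9,5) = 126; no lawyers → C(8,5) = 56; no accountants → C(11,5) = 462.
Add back selections omitting two groups (i.e. drawn from a single group): C(5,5) + C(6,5) + C(3,5) = 7.
By inclusion–exclusion: 2002 − 644 + 7 = 1365.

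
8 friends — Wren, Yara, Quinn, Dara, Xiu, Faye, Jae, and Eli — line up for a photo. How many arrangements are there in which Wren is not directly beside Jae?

There are 8! = 40320 arrangements in all. If Wren and Jae are adjacent, merging them into one block gives 2·(7)! = 10080 arrangements.
So 40320 − 10080 = 30240 arrangements keep them apart.

30240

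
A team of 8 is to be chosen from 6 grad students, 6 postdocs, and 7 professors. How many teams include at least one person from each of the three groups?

With no constraint there are C(19,8) = 75582 possible selections.
Subtract selections that omit an entire group: no grad students → C(13,8) = 1287; no postdocs → C(13,8) = 1287; no professors → C(12,8) = 495.
Add back selections omitting two groups (i.e. drawn from a single group): C(6,8) + C(6,8) + C(7,8) = 0.
By inclusion–exclusion: 75582 − 3069 + 0 = 72513.

72513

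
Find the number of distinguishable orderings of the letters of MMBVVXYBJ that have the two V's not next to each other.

There are 9!/(2!·2!·2!) = 45360 arrangements of MMBVVXYBJ in total.
Arrangements with the V's together: treat VV as one letter, giving (8)!/(2!·2!) = 10080.
Subtracting, 45360 − 10080 = 35280 arrangements keep the V's apart.

35280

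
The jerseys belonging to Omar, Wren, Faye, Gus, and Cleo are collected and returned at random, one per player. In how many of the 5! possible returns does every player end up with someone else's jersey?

This is the derangement count D_5: permutations of 5 items with no fixed point.
By inclusion–exclusion this is Σ_{j=0}^{5} (−1)^j C(5,j)·(5−j)!.
Computing: 120 − 120 + 60 − 20 + 5 − 1 = 44.

44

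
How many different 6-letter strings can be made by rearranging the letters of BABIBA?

60

Letter multiplicities in BABIBA: A×2, B×3, I×1.
Dividing 6! = 720 by 3!·2! = 12 for the repeated letters gives 60.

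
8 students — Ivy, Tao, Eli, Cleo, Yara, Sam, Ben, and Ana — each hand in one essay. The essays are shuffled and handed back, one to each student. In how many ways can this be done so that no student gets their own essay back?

14833

Count assignments avoiding every fixed point. For any j of the 8 students fixed to their own essay, the other 8−j can be arranged in (8−j)! ways.
By inclusion–exclusion this is Σ_{j=0}^{8} (−1)^j C(8,j)·(8−j)!.
Computing: 40320 − 40320 + 20160 − 6720 + 1680 − 336 + 56 − 8 + 1 = 14833.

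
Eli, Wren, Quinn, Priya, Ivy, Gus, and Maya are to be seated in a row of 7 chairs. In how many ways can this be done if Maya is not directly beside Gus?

Of the 7! = 5040 arrangements, those with Maya and Gus adjacent number 2 × 6! = 1440 (treat the pair as a block with 2 internal orders).
Complementary counting: 5040 − 1440 = 3600.

3600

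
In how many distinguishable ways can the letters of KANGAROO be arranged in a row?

10080

The 8 letters of KANGAROO have repeats: A appearing twice and O appearing twice.
The number of distinct arrangements is 8!/(2!·2!) = 40320/4 = 10080.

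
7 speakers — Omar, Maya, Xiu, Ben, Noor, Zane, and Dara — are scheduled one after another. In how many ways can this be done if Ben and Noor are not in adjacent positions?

3600

Of the 7! = 5040 arrangements, those with Ben and Noor adjacent number 2 × 6! = 1440 (treat the pair as a block with 2 internal orders).
So 5040 − 1440 = 3600 arrangements keep them apart.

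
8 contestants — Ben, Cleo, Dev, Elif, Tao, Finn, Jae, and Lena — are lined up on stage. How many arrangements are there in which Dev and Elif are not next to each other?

30240

There are 8! = 40320 arrangements in all. If Dev and Elif are adjacent, merging them into one block gives 2·(7)! = 10080 arrangements.
Complementary counting: 40320 − 10080 = 30240.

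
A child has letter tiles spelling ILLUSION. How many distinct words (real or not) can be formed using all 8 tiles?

10080

The 8 letters of ILLUSION have repeats: I appearing twice and L appearing twice.
So there are 8! / (2!·2!) = 10080 distinguishable arrangements.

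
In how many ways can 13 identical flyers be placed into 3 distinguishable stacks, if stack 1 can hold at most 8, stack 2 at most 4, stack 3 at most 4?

Without the upper bounds there are C(15,2) = 105 ways to split 13 among 3 stacks.
Subtract solutions that violate a single cap (substitute x_i' = x_i − (cap_i+1)): x_1 ≥ 9 gives C(6,2) = 15; x_2 ≥ 5 gives C(10,2) = 45; x_3 ≥ 5 gives C(10,2) = 45. Together 105.
Add back pairs where two caps are both exceeded: 0 + 0 + 10 = 10.
By inclusion–exclusion the count is 105 − 105 + 10 = 10.

10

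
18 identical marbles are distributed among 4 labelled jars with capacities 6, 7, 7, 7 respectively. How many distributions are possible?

198

Without the upper bounds there are C(21,3) = 1330 ways to split 18 among 4 jars.
Subtract solutions that violate a single cap (substitute x_i' = x_i − (cap_i+1)): x_1 ≥ 7 gives C(14,3) = 364; x_2 ≥ 8 gives C(13,3) = 286; x_3 ≥ 8 gives C(13,3) = 286; x_4 ≥ 8 gives C(13,3) = 286. Together 1222.
Add back pairs where two caps are both exceeded: 20 + 20 + 20 + 10 + 10 + 10 = 90.
By inclusion–exclusion the count is 1330 − 1222 + 90 = 198.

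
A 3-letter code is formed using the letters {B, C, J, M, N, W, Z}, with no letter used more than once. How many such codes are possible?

210

This is a permutation of 3 out of 7: P(7,3) = 7!/4!.
7 × 6 × 5 = 210.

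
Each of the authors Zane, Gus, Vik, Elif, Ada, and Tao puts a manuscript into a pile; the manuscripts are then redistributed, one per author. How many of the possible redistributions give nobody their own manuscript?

265

Let Aᵢ be the assignments in which author i gets their own manuscript. We want the size of the complement of A₁∪…∪A_6.
By inclusion–exclusion this is Σ_{j=0}^{6} (−1)^j C(6,j)·(6−j)!.
Computing: 720 − 720 + 360 − 120 + 30 − 6 + 1 = 265.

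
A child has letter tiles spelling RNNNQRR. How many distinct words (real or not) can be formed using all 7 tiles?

140

The 7 letters of RNNNQRR have repeats: N appearing 3 times and R appearing 3 times.
The number of distinct arrangements is 7!/(3!·3!) = 5040/36 = 140.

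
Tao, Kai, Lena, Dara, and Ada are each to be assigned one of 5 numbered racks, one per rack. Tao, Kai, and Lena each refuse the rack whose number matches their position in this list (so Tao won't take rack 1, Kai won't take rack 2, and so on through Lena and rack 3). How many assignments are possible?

64

Let Aᵢ (for i ∈ {1, 2, 3}) be the placements that put person i in their forbidden rack. Any j of these fix j positions, leaving (5−j)! ways to fill the rest, and there are C(3,j) ways to pick which j.
By inclusion–exclusion, the number of valid placements is Σ_{j=0}^{3} (−1)^j C(3,j)·(5−j)!.
Computing: 120 − 72 + 18 − 2 = 64.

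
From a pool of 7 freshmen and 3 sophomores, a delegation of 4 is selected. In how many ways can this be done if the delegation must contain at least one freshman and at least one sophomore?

Unrestricted: C(10,4) = 210 ways to pick any 4 of the 10.
Subtract selections that omit an entire group: no freshmen → C(3,4) = 0; no sophomores → C(7,4) = 35.
Both groups omitted at once is impossible, so 210 − 35 = 175.

175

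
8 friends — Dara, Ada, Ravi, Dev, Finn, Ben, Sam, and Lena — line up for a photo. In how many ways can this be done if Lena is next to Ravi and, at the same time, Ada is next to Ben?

Treat {Lena,Ravi} as one block (2 orders) and {Ada,Ben} as another (2 orders).
That leaves 6 units to arrange: 2 × 2 × 6! = 4 × 720 = 2880.

2880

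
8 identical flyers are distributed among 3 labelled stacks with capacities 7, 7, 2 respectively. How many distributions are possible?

By stars and bars, unrestricted non-negative solutions to x_1+…+x_3 = 8 number C(8+2,2) = 45.
Subtract solutions that violate a single cap (substitute x_i' = x_i − (cap_i+1)): x_1 ≥ 8 gives C(2,2) = 1; x_2 ≥ 8 gives C(2,2) = 1; x_3 ≥ 3 gives C(7,2) = 21. Together 23.
No two caps can be exceeded simultaneously, so the pair terms are all 0.
By inclusion–exclusion the count is 45 − 23 + 0 = 22.

22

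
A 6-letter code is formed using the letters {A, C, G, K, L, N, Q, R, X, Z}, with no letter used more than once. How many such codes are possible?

151200

Choose and order 6 of the 10 symbols: the first letter has 10 options, the next 9, and so on down to 5.
10 × 9 × 8 × 7 × 6 × 5 = 151200.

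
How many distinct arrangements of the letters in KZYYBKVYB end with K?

3360

Fix K in the last position and arrange the remaining 8 letters.
Those 8 letters have B appearing twice and Y appearing 3 times, giving (8)!/(3!·2!) = 3360.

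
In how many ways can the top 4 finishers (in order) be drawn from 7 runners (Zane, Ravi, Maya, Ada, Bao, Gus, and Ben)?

840

This is an ordered selection of 4 from 7: P(7,4).
That gives 7 × 6 × 5 × 4 = 840.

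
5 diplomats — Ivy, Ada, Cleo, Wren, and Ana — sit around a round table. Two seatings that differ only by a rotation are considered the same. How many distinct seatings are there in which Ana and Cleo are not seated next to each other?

Without the restriction there are (4)! = 24 seatings.
Seatings with Ana beside Cleo: treat them as a block with 2 internal orders, giving 2 × (3)! = 12.
Subtracting, 24 − 12 = 12.

12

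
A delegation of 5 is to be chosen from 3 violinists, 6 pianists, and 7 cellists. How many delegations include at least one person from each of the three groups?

2730

Unrestricted: C(16,5) = 4368 ways to pick any 5 of the 16.
Selections missing a whole group: no violinists → C(13,5) = 1287; no pianists → C(10,5) = 252; no cellists → C(9,5) = 126.
Add back selections omitting two groups (i.e. drawn from a single group): C(3,5) + C(6,5) + C(7,5) = 27.
By inclusion–exclusion: 4368 − 1665 + 27 = 2730.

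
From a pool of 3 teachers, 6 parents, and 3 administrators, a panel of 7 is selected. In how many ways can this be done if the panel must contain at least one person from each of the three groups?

Total 7-person selections from all 12: C(12,7) = 792.
Subtract selections that omit an entire group: no teachers → C(9,7) = 36; no parents → C(6,7) = 0; no administrators → C(9,7) = 36.
Add back selections omitting two groups (i.e. drawn from a single group): C(3,7) + C(6,7) + C(3,7) = 0.
By inclusion–exclusion: 792 − 72 + 0 = 720.

720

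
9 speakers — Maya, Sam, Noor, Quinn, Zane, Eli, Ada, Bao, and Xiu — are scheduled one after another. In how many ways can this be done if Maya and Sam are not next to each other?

There are 9! = 362880 arrangements in all. If Maya and Sam are adjacent, merging them into one block gives 2·(8)! = 80640 arrangements.
Complementary counting: 362880 − 80640 = 282240.

282240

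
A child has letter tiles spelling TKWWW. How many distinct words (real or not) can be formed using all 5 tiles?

TKWWW has 5 letters with W appearing 3 times.
Dividing 5! = 120 by 3! = 6 for the repeated letters gives 20.

20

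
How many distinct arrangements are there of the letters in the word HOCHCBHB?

1680

HOCHCBHB has 8 letters with B appearing twice, C appearing twice, and H appearing 3 times.
So there are 8! / (3!·2!·2!) = 1680 distinguishable arrangements.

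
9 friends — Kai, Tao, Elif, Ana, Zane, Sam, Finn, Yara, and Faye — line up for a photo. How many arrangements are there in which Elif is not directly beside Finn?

Of the 9! = 362880 arrangements, those with Elif and Finn adjacent number 2 × 8! = 80640 (treat the pair as a block with 2 internal orders).
Complementary counting: 362880 − 80640 = 282240.

282240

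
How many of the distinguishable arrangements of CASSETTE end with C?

Fix C in the last position and arrange the remaining 7 letters.
Those 7 letters have E appearing twice, S appearing twice, and T appearing twice, giving (7)!/(2!·2!·2!) = 630.

630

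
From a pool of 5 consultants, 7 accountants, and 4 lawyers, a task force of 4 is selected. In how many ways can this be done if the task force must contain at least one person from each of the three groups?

910

Total 4-person selections from all 16: C(16,4) = 1820.
Selections missing a whole group: no consultants → C(11,4) = 330; no accountants → C(9,4) = 126; no lawyers → C(12,4) = 495.
Add back selections omitting two groups (i.e. drawn from a single group): C(5,4) + C(7,4) + C(4,4) = 41.
By inclusion–exclusion: 1820 − 951 + 41 = 910.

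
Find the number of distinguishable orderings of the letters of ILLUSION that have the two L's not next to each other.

7560

There are 8!/(2!·2!) = 10080 arrangements of ILLUSION in total.
Arrangements with the L's together: treat LL as one letter, giving (7)!/(2!) = 2520.
Hence 10080 − 2520 = 7560.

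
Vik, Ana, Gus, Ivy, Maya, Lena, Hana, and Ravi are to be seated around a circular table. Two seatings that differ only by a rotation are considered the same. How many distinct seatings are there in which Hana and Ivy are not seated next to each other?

3600

All circular seatings of 8 people number (7)! = 5040.
Seatings with Hana beside Ivy: treat them as a block with 2 internal orders, giving 2 × (6)! = 1440.
Subtracting, 5040 − 1440 = 3600.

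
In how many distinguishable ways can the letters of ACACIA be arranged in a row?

ACACIA has 6 letters with A appearing 3 times and C appearing twice.
Dividing 6! = 720 by 3!·2! = 12 for the repeated letters gives 60.

60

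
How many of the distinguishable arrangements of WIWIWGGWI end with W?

With the last slot taken by W, it remains to arrange the other 8 letters (IWIWGGWI).
Those 8 letters have G appearing twice, I appearing 3 times, and W appearing 3 times, giving (8)!/(3!·3!·2!) = 560.

560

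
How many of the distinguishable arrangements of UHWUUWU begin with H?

15

Fix H in the first position and arrange the remaining 6 letters.
Those 6 letters have U appearing 4 times and W appearing twice, giving (6)!/(4!·2!) = 15.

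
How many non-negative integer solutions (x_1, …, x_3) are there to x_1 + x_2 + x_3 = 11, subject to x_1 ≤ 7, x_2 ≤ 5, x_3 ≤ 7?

Ignoring the caps, the number of non-negative solutions to x_1+…+x_3 = 11 is C(13,2) = 78.
Subtract solutions that violate a single cap (substitute x_i' = x_i − (cap_i+1)): x_1 ≥ 8 gives C(5,2) = 10; x_2 ≥ 6 gives C(7,2) = 21; x_3 ≥ 8 gives C(5,2) = 10. Together 41.
No two caps can be exceeded simultaneously, so the pair terms are all 0.
By inclusion–exclusion the count is 78 − 41 + 0 = 37.

37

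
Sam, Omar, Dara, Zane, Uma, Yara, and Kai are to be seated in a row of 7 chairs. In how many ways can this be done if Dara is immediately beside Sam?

Place the 5 others and the Dara-Sam pair as 6 objects in a line; the pair has 2 internal arrangements.
That gives 2 × 6! = 2 × 720 = 1440.

1440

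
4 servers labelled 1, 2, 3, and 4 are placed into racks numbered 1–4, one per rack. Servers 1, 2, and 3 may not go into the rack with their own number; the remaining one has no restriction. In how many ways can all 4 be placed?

Let Aᵢ (for i ∈ {1, 2, 3}) be the placements that put server i in its forbidden rack. Any j of these fix j positions, leaving (4−j)! ways to fill the rest, and there are C(3,j) ways to pick which j.
By inclusion–exclusion, the number of valid placements is Σ_{j=0}^{3} (−1)^j C(3,j)·(4−j)!.
Computing: 24 − 18 + 6 − 1 = 11.

11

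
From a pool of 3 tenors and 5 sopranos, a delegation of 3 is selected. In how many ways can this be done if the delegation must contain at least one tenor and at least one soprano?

45

Total 3-person selections from all 8: C(8,3) = 56.
Subtract selections that omit an entire group: no tenors → C(5,3) = 10; no sopranos → C(3,3) = 1.
Both groups omitted at once is impossible, so 56 − 11 = 45.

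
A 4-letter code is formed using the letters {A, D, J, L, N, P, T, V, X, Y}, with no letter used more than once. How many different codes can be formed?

This is a permutation of 4 out of 10: P(10,4) = 10!/6!.
That product is 10 × 9 × 8 × 7 = 5040.

5040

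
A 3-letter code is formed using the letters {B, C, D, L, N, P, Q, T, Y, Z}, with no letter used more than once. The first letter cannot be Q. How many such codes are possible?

648

The first letter has 10−1 = 9 choices (anything except Q).
The remaining 2 letters are filled from the other 9 symbols without repetition: 9 × 8 = 72.
Total: 9 × 72 = 648.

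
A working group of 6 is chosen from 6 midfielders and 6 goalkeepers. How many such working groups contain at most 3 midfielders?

662

Split by how many midfielders are chosen (0 through 3).
Sum: C(6,0)·C(6,6) + C(6,1)·C(6,5) + C(6,2)·C(6,4) + C(6,3)·C(6,3) = 1 + 36 + 225 + 400 = 662.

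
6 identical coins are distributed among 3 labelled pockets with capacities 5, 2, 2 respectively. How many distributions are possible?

8

Ignoring the caps, the number of non-negative solutions to x_1+…+x_3 = 6 is C(8,2) = 28.
Subtract solutions that violate a single cap (substitute x_i' = x_i − (cap_i+1)): x_1 ≥ 6 gives C(2,2) = 1; x_2 ≥ 3 gives C(5,2) = 10; x_3 ≥ 3 gives C(5,2) = 10. Together 21.
Add back pairs where two caps are both exceeded: 0 + 0 + 1 = 1.
By inclusion–exclusion the count is 28 − 21 + 1 = 8.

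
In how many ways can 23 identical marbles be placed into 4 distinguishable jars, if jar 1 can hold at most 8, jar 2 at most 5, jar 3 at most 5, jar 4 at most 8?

Without the upper bounds there are C(26,3) = 2600 ways to split 23 among 4 jars.
Subtract solutions that violate a single cap (substitute x_i' = x_i − (cap_i+1)): x_1 ≥ 9 gives C(17,3) = 680; x_2 ≥ 6 gives C(20,3) = 1140; x_3 ≥ 6 gives C(20,3) = 1140; x_4 ≥ 9 gives C(17,3) = 680. Together 3640.
Add back pairs where two caps are both exceeded: 165 + 165 + 56 + 364 + 165 + 165 = 1080.
Subtract triples: 10 + 0 + 0 + 10 = 20.
By inclusion–exclusion the count is 2600 − 3640 + 1080 − 20 = 20.

20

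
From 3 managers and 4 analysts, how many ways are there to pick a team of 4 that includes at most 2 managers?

Split by how many managers are chosen (0 through 2).
Sum: C(3,0)·C(4,4) + C(3,1)·C(4,3) + C(3,2)·C(4,2) = 1 + 12 + 18 = 31.

31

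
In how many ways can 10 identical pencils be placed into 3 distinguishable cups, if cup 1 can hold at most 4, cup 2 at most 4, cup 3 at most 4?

6

Ignoring the caps, the number of non-negative solutions to x_1+…+x_3 = 10 is C(12,2) = 66.
Subtract solutions that violate a single cap (substitute x_i' = x_i − (cap_i+1)): x_1 ≥ 5 gives C(7,2) = 21; x_2 ≥ 5 gives C(7,2) = 21; x_3 ≥ 5 gives C(7,2) = 21. Together 63.
Add back pairs where two caps are both exceeded: 1 + 1 + 1 = 3.
By inclusion–exclusion the count is 66 − 63 + 3 = 6.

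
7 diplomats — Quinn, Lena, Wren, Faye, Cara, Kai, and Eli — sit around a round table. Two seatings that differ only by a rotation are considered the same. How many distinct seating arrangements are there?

Around a circle, 7 distinct people have 7!/7 = (6)! = 720 rotationally distinct seatings.

720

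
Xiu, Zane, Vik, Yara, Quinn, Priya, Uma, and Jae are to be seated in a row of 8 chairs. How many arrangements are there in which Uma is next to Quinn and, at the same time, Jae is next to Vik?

Treat {Uma,Quinn} as one block (2 orders) and {Jae,Vik} as another (2 orders).
That leaves 6 units to arrange: 2 × 2 × 6! = 4 × 720 = 2880.

2880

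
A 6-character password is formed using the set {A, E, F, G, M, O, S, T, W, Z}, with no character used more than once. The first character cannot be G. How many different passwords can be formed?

136080

The first character has 10−1 = 9 choices (anything except G).
The remaining 5 characters are filled from the other 9 symbols without repetition: 9 × 8 × 7 × 6 × 5 = 15120.
Total: 9 × 15120 = 136080.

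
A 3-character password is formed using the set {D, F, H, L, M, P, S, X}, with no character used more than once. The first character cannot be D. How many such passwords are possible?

294

The first character has 8−1 = 7 choices (anything except D).
The remaining 2 characters are filled from the other 7 symbols without repetition: 7 × 6 = 42.
Total: 7 × 42 = 294.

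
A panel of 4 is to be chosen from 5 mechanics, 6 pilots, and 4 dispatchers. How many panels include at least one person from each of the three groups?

720

Unrestricted: C(15,4) = 1365 ways to pick any 4 of the 15.
Subtract selections that omit an entire group: no mechanics → C(10,4) = 210; no pilots → C(9,4) = 126; no dispatchers → C(11,4) = 330.
Add back selections omitting two groups (i.e. drawn from a single group): C(5,4) + C(6,4) + C(4,4) = 21.
By inclusion–exclusion: 1365 − 666 + 21 = 720.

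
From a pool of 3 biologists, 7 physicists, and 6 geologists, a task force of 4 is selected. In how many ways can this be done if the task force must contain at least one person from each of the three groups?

With no constraint there are C(16,4) = 1820 possible selections.
Selections missing a whole group: no biologists → C(13,4) = 715; no physicists → C(9,4) = 126; no geologists → C(10,4) = 210.
Add back selections omitting two groups (i.e. drawn from a single group): C(3,4) + C(7,4) + C(6,4) = 50.
By inclusion–exclusion: 1820 − 1051 + 50 = 819.

819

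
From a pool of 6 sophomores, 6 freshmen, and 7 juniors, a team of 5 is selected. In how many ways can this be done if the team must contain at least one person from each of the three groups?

8295

Total 5-person selections from all 19: C(19,5) = 11628.
Subtract selections that omit an entire group: no sophomores → C(13,5) = 1287; no freshmen → C(13,5) = 1287; no juniors → C(12,5) = 792.
Add back selections omitting two groups (i.e. drawn from a single group): C(6,5) + C(6,5) + C(7,5) = 33.
By inclusion–exclusion: 11628 − 3366 + 33 = 8295.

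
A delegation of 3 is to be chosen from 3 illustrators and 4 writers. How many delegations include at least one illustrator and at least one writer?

Unrestricted: C(7,3) = 35 ways to pick any 3 of the 7.
Subtract selections that omit an entire group: no illustrators → C(4,3) = 4; no writers → C(3,3) = 1.
Both groups omitted at once is impossible, so 35 − 5 = 30.

30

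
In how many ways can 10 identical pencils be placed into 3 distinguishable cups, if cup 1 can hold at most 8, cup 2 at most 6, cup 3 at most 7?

Without the upper bounds there are C(12,2) = 66 ways to split 10 among 3 cups.
Subtract solutions that violate a single cap (substitute x_i' = x_i − (cap_i+1)): x_1 ≥ 9 gives C(3,2) = 3; x_2 ≥ 7 gives C(5,2) = 10; x_3 ≥ 8 gives C(4,2) = 6. Together 19.
No two caps can be exceeded simultaneously, so the pair terms are all 0.
By inclusion–exclusion the count is 66 − 19 + 0 = 47.

47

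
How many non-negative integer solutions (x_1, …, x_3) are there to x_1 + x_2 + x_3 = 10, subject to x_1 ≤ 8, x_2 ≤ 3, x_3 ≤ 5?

Ignoring the caps, the number of non-negative solutions to x_1+…+x_3 = 10 is C(12,2) = 66.
Subtract solutions that violate a single cap (substitute x_i' = x_i − (cap_i+1)): x_1 ≥ 9 gives C(3,2) = 3; x_2 ≥ 4 gives C(8,2) = 28; x_3 ≥ 6 gives C(6,2) = 15. Together 46.
Add back pairs where two caps are both exceeded: 0 + 0 + 1 = 1.
By inclusion–exclusion the count is 66 − 46 + 1 = 21.

21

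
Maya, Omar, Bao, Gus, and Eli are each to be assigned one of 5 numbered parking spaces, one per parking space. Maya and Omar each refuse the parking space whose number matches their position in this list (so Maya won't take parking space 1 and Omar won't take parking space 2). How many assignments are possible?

78

Let Aᵢ (for i ∈ {1, 2}) be the placements that put person i in their forbidden parking space. Any j of these fix j positions, leaving (5−j)! ways to fill the rest, and there are C(2,j) ways to pick which j.
By inclusion–exclusion, the number of valid placements is Σ_{j=0}^{2} (−1)^j C(2,j)·(5−j)!.
Computing: 120 − 48 + 6 = 78.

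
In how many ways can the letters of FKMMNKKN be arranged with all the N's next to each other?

Treat the 2 copies of N as a single block. The multiset to arrange is then {NN, F, K, K, K, M, M}, 7 items in all.
That gives (7)!/(3!·2!) = 420 arrangements.

420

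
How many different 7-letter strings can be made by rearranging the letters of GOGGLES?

Letter multiplicities in GOGGLES: E×1, G×3, L×1, O×1, S×1.
The number of distinct arrangements is 7!/(3!) = 5040/6 = 840.

840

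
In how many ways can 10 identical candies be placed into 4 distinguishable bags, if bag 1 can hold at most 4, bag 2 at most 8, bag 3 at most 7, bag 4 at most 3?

By stars and bars, unrestricted non-negative solutions to x_1+…+x_4 = 10 number C(10+3,3) = 286.
Subtract solutions that violate a single cap (substitute x_i' = x_i − (cap_i+1)): x_1 ≥ 5 gives C(8,3) = 56; x_2 ≥ 9 gives C(4,3) = 4; x_3 ≥ 8 gives C(5,3) = 10; x_4 ≥ 4 gives C(9,3) = 84. Together 154.
Add back pairs where two caps are both exceeded: 0 + 0 + 4 + 0 + 0 + 0 = 4.
By inclusion–exclusion the count is 286 − 154 + 4 = 136.

136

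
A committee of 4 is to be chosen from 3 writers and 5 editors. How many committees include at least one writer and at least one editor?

Unrestricted: C(8,4) = 70 ways to pick any 4 of the 8.
Subtract selections that omit an entire group: no writers → C(5,4) = 5; no editors → C(3,4) = 0.
Both groups omitted at once is impossible, so 70 − 5 = 65.

65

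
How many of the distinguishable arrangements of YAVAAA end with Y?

With the last slot taken by Y, it remains to arrange the other 5 letters (AVAAA).
Those 5 letters have A appearing 4 times, giving (5)!/(4!) = 5.

5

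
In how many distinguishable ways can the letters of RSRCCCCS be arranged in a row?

420

RSRCCCCS has 8 letters with C appearing 4 times, R appearing twice, and S appearing twice.
The number of distinct arrangements is 8!/(4!·2!·2!) = 40320/96 = 420.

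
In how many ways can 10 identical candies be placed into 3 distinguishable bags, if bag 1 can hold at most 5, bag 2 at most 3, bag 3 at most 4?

Without the upper bounds there are C(12,2) = 66 ways to split 10 among 3 bags.
Subtract solutions that violate a single cap (substitute x_i' = x_i − (cap_i+1)): x_1 ≥ 6 gives C(6,2) = 15; x_2 ≥ 4 gives C(8,2) = 28; x_3 ≥ 5 gives C(7,2) = 21. Together 64.
Add back pairs where two caps are both exceeded: 1 + 0 + 3 = 4.
By inclusion–exclusion the count is 66 − 64 + 4 = 6.

6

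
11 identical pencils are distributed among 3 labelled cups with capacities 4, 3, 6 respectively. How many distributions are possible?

6

Ignoring the caps, the number of non-negative solutions to x_1+…+x_3 = 11 is C(13,2) = 78.
Subtract solutions that violate a single cap (substitute x_i' = x_i − (cap_i+1)): x_1 ≥ 5 gives C(8,2) = 28; x_2 ≥ 4 gives C(9,2) = 36; x_3 ≥ 7 gives C(6,2) = 15. Together 79.
Add back pairs where two caps are both exceeded: 6 + 0 + 1 = 7.
By inclusion–exclusion the count is 78 − 79 + 7 = 6.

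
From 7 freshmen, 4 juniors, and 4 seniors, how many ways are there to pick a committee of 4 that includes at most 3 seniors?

Split by how many seniors are chosen (0 through 3).
Sum: C(4,0)·C(11,4) + C(4,1)·C(11,3) + C(4,2)·C(11,2) + C(4,3)·C(11,1) = 330 + 660 + 330 + 44 = 1364.

1364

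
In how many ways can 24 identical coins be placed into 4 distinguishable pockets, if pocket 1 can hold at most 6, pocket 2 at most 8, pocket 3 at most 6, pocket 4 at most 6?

By stars and bars, unrestricted non-negative solutions to x_1+…+x_4 = 24 number C(24+3,3) = 2925.
Subtract solutions that violate a single cap (substitute x_i' = x_i − (cap_i+1)): x_1 ≥ 7 gives C(20,3) = 1140; x_2 ≥ 9 gives C(18,3) = 816; x_3 ≥ 7 gives C(20,3) = 1140; x_4 ≥ 7 gives C(20,3) = 1140. Together 4236.
Add back pairs where two caps are both exceeded: 165 + 286 + 286 + 165 + 165 + 286 = 1353.
Subtract triples: 4 + 4 + 20 + 4 = 32.
By inclusion–exclusion the count is 2925 − 4236 + 1353 − 32 = 10.

10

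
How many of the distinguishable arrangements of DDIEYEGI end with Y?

630

With the last slot taken by Y, it remains to arrange the other 7 letters (DDIEEGI).
Those 7 letters have D appearing twice, E appearing twice, and I appearing twice, giving (7)!/(2!·2!·2!) = 630.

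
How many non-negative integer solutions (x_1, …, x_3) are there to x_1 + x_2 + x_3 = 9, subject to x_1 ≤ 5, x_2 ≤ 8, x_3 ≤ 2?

Ignoring the caps, the number of non-negative solutions to x_1+…+x_3 = 9 is C(11,2) = 55.
Subtract solutions that violate a single cap (substitute x_i' = x_i − (cap_i+1)): x_1 ≥ 6 gives C(5,2) = 10; x_2 ≥ 9 gives C(2,2) = 1; x_3 ≥ 3 gives C(8,2) = 28. Together 39.
Add back pairs where two caps are both exceeded: 0 + 1 + 0 = 1.
By inclusion–exclusion the count is 55 − 39 + 1 = 17.

17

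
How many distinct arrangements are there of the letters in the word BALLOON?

The 7 letters of BALLOON have repeats: L appearing twice and O appearing twice.
So there are 7! / (2!·2!) = 1260 distinguishable arrangements.

1260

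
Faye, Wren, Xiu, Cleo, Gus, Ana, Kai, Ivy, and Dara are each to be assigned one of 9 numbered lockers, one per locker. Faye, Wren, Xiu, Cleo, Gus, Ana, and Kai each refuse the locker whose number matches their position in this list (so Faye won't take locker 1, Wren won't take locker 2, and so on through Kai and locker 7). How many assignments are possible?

165016

Let Aᵢ (for 1 ≤ i ≤ 7) be the placements that put person i in their forbidden locker. Any j of these fix j positions, leaving (9−j)! ways to fill the rest, and there are C(7,j) ways to pick which j.
By inclusion–exclusion, the number of valid placements is Σ_{j=0}^{7} (−1)^j C(7,j)·(9−j)!.
Computing: 362880 − 282240 + 105840 − 25200 + 4200 − 504 + 42 − 2 = 165016.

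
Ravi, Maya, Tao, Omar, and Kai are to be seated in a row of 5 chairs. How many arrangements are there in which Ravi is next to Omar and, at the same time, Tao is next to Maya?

Treat {Ravi,Omar} as one block (2 orders) and {Tao,Maya} as another (2 orders).
That leaves 3 units to arrange: 2 × 2 × 3! = 4 × 6 = 24.

24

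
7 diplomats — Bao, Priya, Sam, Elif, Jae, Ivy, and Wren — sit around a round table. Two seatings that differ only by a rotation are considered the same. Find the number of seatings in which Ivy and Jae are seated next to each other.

Glue Ivy and Jae into a block (2 internal orders). Seating 6 units around a circle gives (5)! arrangements.
So 2 × (5)! = 2 × 120 = 240.

240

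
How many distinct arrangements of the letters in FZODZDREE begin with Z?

With the first slot taken by Z, it remains to arrange the other 8 letters (FODZDREE).
Those 8 letters have D appearing twice and E appearing twice, giving (8)!/(2!·2!) = 10080.

10080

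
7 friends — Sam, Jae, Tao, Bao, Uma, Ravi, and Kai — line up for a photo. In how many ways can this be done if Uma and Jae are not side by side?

There are 7! = 5040 arrangements in all. If Uma and Jae are adjacent, merging them into one block gives 2·(6)! = 1440 arrangements.
Complementary counting: 5040 − 1440 = 3600.

3600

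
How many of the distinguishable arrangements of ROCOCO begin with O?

30

Fix O in the first position and arrange the remaining 5 letters.
Those 5 letters have C appearing twice and O appearing twice, giving (5)!/(2!·2!) = 30.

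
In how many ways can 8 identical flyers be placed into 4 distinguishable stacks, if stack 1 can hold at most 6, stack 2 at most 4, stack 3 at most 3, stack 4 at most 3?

72

Without the upper bounds there are C(11,3) = 165 ways to split 8 among 4 stacks.
Subtract solutions that violate a single cap (substitute x_i' = x_i − (cap_i+1)): x_1 ≥ 7 gives C(4,3) = 4; x_2 ≥ 5 gives C(6,3) = 20; x_3 ≥ 4 gives C(7,3) = 35; x_4 ≥ 4 gives C(7,3) = 35. Together 94.
Add back pairs where two caps are both exceeded: 0 + 0 + 0 + 0 + 0 + 1 = 1.
By inclusion–exclusion the count is 165 − 94 + 1 = 72.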